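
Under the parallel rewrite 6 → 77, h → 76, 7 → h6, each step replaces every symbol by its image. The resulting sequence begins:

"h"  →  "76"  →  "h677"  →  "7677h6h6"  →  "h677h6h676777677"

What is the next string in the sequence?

Replace each of the 16 characters of h677h6h676777677 in place — 76 77 h6 h6 76 77 76 77 h6 77 h6 h6 h6 77 h6 h6 — and concatenate.

7677h6h676777677h677h6h6h677h6h6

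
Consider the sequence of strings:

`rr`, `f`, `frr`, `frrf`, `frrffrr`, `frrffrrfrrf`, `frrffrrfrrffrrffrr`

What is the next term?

frrffrrfrrffrrffrrfrrffrrfrrf

This is a Fibonacci-style word recurrence s(k) = s(k−1)·s(k−2): e.g. f·rr = frr.
Continuing: frrffrrfrrffrrffrr · frrffrrfrrf gives term 8.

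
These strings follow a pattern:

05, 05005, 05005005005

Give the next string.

s(k+1) = s(k)·0·s(k) — each term doubles the last with '0' between the halves.
So the next term is two copies of 05005005005 with '0' between the halves.

05005005005005005005005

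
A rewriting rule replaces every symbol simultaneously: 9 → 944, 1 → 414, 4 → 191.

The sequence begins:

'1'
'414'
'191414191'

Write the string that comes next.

414944414191414191414944414

Rewriting each symbol of 191414191: 1→414, 9→944, 1→414, 4→191, 1→414, 4→191, 1→414, 9→944, 1→414, which concatenates to 414 944 414 191 414 191 414 944 414.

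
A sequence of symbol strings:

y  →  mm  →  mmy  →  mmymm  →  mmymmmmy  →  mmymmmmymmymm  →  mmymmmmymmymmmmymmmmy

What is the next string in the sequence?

Each term (from the third on) is the previous term followed by the one before it: term 3 = mm·y = mmy.
Continuing: mmymmmmymmymmmmymmmmy · mmymmmmymmymm gives term 8.

mmymmmmymmymmmmymmmmymmymmmmymmymm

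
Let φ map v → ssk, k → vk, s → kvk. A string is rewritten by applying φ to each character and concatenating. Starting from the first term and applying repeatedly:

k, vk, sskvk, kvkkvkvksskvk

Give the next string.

Replace each of the 13 characters of kvkkvkvksskvk in place — vk ssk vk vk ssk vk ssk vk kvk kvk vk ssk vk — and concatenate.

vksskvkvksskvksskvkkvkkvkvksskvk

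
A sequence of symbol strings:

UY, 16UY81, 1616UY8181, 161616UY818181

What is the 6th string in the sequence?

1616161616UY8181818181

s(k+1) = 16·s(k)·81, so each term gains 16 as a prefix and 81 as a suffix.
From 161616UY818181, 2 further steps: 161616UY818181 → 16161616UY81818181 → (answer).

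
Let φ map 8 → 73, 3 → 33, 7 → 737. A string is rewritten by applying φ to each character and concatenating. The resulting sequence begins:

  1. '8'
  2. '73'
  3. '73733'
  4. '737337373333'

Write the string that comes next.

7373373733337373373733333333

Rewriting each symbol of 737337373333: 7→737, 3→33, 7→737, 3→33, 3→33, 7→737, 3→33, 7→737, 3→33, 3→33, 3→33, 3→33, which concatenates to 737 33 737 33 33 737 33 737 33 33 33 33.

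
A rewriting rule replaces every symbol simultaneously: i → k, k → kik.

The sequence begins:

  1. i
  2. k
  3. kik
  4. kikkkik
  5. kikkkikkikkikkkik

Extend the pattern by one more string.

φ(kikkkikkikkikkkik) expands symbol-by-symbol to kik k kik kik kik k kik kik k kik kik k kik kik kik k kik; joining the 17 pieces gives the next term.

kikkkikkikkikkkikkikkkikkikkkikkikkikkkik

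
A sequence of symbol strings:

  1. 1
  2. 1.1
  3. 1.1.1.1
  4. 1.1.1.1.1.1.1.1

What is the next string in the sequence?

1.1.1.1.1.1.1.1.1.1.1.1.1.1.1.1

s(k+1) = s(k)·.·s(k) — each term doubles the last with '.' between the halves.
So the next term is two copies of 1.1.1.1.1.1.1.1 with '.' between the halves.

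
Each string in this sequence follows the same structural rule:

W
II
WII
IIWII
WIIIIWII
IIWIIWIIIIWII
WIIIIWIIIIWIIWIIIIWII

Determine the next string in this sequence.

Each term (from the third on) is the two preceding terms concatenated in order: term 3 = W·II = WII.
Continuing: IIWIIWIIIIWII · WIIIIWIIIIWIIWIIIIWII gives term 8.

IIWIIWIIIIWIIWIIIIWIIIIWIIWIIIIWII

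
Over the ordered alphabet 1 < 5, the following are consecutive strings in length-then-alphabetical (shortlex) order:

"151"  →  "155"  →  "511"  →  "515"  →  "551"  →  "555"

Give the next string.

1111

After 555 the length-3 strings are exhausted; the first length-4 string is 4 copies of 1.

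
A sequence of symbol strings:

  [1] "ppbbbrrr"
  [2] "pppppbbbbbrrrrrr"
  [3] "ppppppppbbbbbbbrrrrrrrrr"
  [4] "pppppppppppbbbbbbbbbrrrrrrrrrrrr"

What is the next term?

ppppppppppppppbbbbbbbbbbbrrrrrrrrrrrrrrr

The n-th term is 3n-1 p's then 2n+1 b's then 3n r's (n = 1, 2, …).
For the next term, n = 5, so the run lengths are 14, 11, 15.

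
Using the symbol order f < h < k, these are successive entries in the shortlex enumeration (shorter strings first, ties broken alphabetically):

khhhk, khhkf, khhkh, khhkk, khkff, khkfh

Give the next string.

The successor of khkfh increments the rightmost position that isn't already k and resets every position after it to f.

khkfk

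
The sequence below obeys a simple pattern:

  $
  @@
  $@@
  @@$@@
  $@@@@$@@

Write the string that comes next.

@@$@@$@@@@$@@

This is a Fibonacci-style word recurrence s(k) = s(k−2)·s(k−1): e.g. $·@@ = $@@.
Continuing: @@$@@ · $@@@@$@@ gives term 6.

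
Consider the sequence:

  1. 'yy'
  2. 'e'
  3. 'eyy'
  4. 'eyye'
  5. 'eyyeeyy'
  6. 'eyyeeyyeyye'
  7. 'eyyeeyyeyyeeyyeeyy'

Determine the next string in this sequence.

eyyeeyyeyyeeyyeeyyeyyeeyyeyye

This is a Fibonacci-style word recurrence s(k) = s(k−1)·s(k−2): e.g. e·yy = eyy.
The next term joins eyyeeyyeyyeeyyeeyy and eyyeeyyeyye.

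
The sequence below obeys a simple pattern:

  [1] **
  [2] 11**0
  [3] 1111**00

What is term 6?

1111111111**00000

Each term wraps the previous one in 11 on the left and 0 on the right.
From 1111**00, 3 further steps: 1111**00 → 111111**000 → 11111111**0000 → (answer).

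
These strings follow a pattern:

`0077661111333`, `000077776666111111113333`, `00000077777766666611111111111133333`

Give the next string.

0000000077777777666666661111111111111111333333

Reading off run lengths: 0 runs 2, 4, 6; 7 runs 2, 4, 6; 6 runs 2, 4, 6; 1 runs 4, 8, 12; 3 runs 3, 4, 5 — each is linear in n (n = 1, 2, …).
Setting n = 4 gives 8, 8, 8, 16, 6 characters in each block.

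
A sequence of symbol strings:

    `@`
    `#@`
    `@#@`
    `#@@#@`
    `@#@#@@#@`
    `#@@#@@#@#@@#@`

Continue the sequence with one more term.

@#@#@@#@#@@#@@#@#@@#@

This is a Fibonacci-style word recurrence s(k) = s(k−2)·s(k−1): e.g. @·#@ = @#@.
So term 7 is @#@#@@#@·#@@#@@#@#@@#@.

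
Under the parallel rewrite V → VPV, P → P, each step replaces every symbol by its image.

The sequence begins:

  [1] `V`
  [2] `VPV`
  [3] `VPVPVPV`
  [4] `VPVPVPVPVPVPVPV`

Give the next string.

Applying the rule to each of the 15 symbols of VPVPVPVPVPVPVPV gives the pieces VPV P VPV P VPV P VPV P VPV P VPV P VPV P VPV, which concatenate to the answer.

VPVPVPVPVPVPVPVPVPVPVPVPVPVPVPV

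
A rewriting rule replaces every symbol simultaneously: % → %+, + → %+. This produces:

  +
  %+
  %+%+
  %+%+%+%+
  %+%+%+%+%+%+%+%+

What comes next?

%+%+%+%+%+%+%+%+%+%+%+%+%+%+%+%+

φ(%+%+%+%+%+%+%+%+) expands symbol-by-symbol to %+ %+ %+ %+ %+ %+ %+ %+ %+ %+ %+ %+ %+ %+ %+ %+; joining the 16 pieces gives the next term.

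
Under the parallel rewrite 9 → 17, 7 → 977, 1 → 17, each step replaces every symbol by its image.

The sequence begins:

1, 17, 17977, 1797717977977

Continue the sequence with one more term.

Applying the rule to each of the 13 symbols of 1797717977977 gives the pieces 17 977 17 977 977 17 977 17 977 977 17 977 977, which concatenate to the answer.

1797717977977179771797797717977977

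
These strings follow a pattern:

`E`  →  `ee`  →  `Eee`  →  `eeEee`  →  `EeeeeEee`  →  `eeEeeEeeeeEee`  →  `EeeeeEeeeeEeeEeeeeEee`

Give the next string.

This is a Fibonacci-style word recurrence s(k) = s(k−2)·s(k−1): e.g. E·ee = Eee.
So term 8 is eeEeeEeeeeEee·EeeeeEeeeeEeeEeeeeEee.

eeEeeEeeeeEeeEeeeeEeeeeEeeEeeeeEee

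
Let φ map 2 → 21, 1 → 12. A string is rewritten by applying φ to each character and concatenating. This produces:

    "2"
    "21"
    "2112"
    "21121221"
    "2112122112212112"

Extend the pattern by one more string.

φ(2112122112212112) expands symbol-by-symbol to 21 12 12 21 12 21 21 12 12 21 21 12 21 12 12 21; joining the 16 pieces gives the next term.

21121221122121121221211221121221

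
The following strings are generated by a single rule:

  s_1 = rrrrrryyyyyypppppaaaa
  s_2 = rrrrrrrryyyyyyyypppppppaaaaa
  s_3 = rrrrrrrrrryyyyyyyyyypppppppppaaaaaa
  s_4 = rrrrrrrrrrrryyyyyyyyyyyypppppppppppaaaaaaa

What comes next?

rrrrrrrrrrrrrryyyyyyyyyyyyyypppppppppppppaaaaaaaa

Each string has the form r^{2n+2} y^{2n+2} p^{2n+1} a^{n+2}, where the shown terms are n = 2, 3, 4, 5.
For the next term, n = 6, so the run lengths are 14, 14, 13, 8.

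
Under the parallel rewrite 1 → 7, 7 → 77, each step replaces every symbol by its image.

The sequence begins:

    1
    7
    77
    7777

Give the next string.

77777777

Expanding 7777: 7→77, 7→77, 7→77, 7→77. Concatenated: 77 77 77 77.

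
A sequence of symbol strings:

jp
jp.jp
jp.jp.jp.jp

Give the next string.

jp.jp.jp.jp.jp.jp.jp.jp

s(k+1) = s(k)·.·s(k) — each term doubles the last with '.' between the halves.
So the next term is two copies of jp.jp.jp.jp with '.' between the halves.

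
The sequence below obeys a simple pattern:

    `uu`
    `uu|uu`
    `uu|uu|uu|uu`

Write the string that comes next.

Every step duplicates the string with '|' between the halves.
So the next term is two copies of uu|uu|uu|uu with '|' between the halves.

uu|uu|uu|uu|uu|uu|uu|uu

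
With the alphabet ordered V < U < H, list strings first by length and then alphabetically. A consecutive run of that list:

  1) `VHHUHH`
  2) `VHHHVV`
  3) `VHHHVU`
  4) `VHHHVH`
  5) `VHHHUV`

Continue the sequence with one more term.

Treat VHHHUV as a base-3 numeral over the given alphabet and add one, carrying through any trailing H's.

VHHHUU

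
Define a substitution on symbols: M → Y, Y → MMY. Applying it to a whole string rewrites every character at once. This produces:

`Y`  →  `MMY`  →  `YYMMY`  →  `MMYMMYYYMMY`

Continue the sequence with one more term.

Apply φ to MMYMMYYYMMY symbol by symbol: M→Y, M→Y, Y→MMY, M→Y, M→Y, Y→MMY, Y→MMY, Y→MMY, M→Y, M→Y, Y→MMY; joined: Y Y MMY Y Y MMY MMY MMY Y Y MMY.

YYMMYYYMMYMMYMMYYYMMY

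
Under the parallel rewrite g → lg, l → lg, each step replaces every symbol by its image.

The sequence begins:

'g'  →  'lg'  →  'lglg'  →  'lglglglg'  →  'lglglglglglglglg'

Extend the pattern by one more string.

lglglglglglglglglglglglglglglglg

Applying the rule to each of the 16 symbols of lglglglglglglglg gives the pieces lg lg lg lg lg lg lg lg lg lg lg lg lg lg lg lg, which concatenate to the answer.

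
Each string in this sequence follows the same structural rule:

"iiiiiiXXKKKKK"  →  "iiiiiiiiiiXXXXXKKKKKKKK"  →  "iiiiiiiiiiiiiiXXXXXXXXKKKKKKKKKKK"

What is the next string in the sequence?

The n-th term is 4n+2 i's then 3n-1 X's then 3n+2 K's (n = 1, 2, …).
For the next term, n = 4, so the run lengths are 18, 11, 14.

iiiiiiiiiiiiiiiiiiXXXXXXXXXXXKKKKKKKKKKKKKK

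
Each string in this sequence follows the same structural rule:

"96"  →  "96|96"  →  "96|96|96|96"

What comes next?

96|96|96|96|96|96|96|96

Each string is two copies of the previous one joined by '|'.
So the next term is two copies of 96|96|96|96 with '|' between the halves.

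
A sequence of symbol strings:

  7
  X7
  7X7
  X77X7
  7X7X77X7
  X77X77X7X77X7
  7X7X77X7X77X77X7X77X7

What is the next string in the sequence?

Each term (from the third on) is the two preceding terms concatenated in order: term 3 = 7·X7 = 7X7.
Continuing: X77X77X7X77X7 · 7X7X77X7X77X77X7X77X7 gives term 8.

X77X77X7X77X77X7X77X7X77X77X7X77X7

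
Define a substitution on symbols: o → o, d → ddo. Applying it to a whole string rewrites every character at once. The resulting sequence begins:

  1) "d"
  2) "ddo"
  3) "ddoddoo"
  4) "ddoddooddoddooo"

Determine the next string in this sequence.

Rewriting the 15 symbols of ddoddooddoddooo one by one yields ddo ddo o ddo ddo o o ddo ddo o ddo ddo o o o; concatenated:

ddoddooddoddoooddoddooddoddoooo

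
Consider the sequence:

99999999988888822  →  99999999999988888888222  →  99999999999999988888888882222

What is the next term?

Reading off run lengths: 9 runs 9, 12, 15; 8 runs 6, 8, 10; 2 runs 2, 3, 4 — each is linear in n, where the shown terms are n = 2, 3, 4.
For the next term, n = 5, so the run lengths are 18, 12, 5.

99999999999999999988888888888822222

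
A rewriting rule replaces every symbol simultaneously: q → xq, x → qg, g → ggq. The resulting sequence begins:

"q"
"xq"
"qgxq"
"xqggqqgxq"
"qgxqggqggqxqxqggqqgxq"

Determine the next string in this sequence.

xqggqqgxqggqggqxqggqggqxqqgxqqgxqggqggqxqxqggqqgxq

φ(qgxqggqggqxqxqggqqgxq) expands symbol-by-symbol to xq ggq qg xq ggq ggq xq ggq ggq xq qg xq qg xq ggq ggq xq xq ggq qg xq; joining the 21 pieces gives the next term.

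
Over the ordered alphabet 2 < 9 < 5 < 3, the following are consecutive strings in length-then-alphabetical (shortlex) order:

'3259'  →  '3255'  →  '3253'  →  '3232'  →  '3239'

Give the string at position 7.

3233

Continuing the enumeration 2 steps past 3239: 3239 → 3235 → (answer).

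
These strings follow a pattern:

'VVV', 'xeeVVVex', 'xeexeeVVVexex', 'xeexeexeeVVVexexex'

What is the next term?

xeexeexeexeeVVVexexexex

Each term wraps the previous one in xee on the left and ex on the right.
So the next term is xee·xeexeexeeVVVexexex·ex.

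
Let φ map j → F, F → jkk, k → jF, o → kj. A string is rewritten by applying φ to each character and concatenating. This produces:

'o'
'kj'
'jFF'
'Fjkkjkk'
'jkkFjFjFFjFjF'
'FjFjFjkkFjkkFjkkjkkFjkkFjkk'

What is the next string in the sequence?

Rewriting the 27 symbols of FjFjFjkkFjkkFjkkjkkFjkkFjkk one by one yields jkk F jkk F jkk F jF jF jkk F jF jF jkk F jF jF F jF jF jkk F jF jF jkk F jF jF; concatenated:

jkkFjkkFjkkFjFjFjkkFjFjFjkkFjFjFFjFjFjkkFjFjFjkkFjFjF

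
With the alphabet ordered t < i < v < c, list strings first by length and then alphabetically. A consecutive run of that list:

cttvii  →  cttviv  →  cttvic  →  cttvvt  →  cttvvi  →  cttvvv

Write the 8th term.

Stepping forward 2 times from cttvvv: cttvvv → cttvvc, then the target.

cttvct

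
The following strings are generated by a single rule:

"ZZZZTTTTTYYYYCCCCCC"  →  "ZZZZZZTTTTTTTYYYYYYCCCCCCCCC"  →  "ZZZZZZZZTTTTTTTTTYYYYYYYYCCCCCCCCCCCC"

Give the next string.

ZZZZZZZZZZTTTTTTTTTTTYYYYYYYYYYCCCCCCCCCCCCCCC

Reading off run lengths: Z runs 4, 6, 8; T runs 5, 7, 9; Y runs 4, 6, 8; C runs 6, 9, 12 — each is linear in n, where the shown terms are n = 2, 3, 4.
At n = 5 the blocks have lengths 10, 11, 10, 15.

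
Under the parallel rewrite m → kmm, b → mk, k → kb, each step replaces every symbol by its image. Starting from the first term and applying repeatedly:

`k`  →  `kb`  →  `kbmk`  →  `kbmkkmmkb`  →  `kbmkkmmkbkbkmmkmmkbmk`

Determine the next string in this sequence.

Replace each of the 21 characters of kbmkkmmkbkbkmmkmmkbmk in place — kb mk kmm kb kb kmm kmm kb mk kb mk kb kmm kmm kb kmm kmm kb mk kmm kb — and concatenate.

kbmkkmmkbkbkmmkmmkbmkkbmkkbkmmkmmkbkmmkmmkbmkkmmkb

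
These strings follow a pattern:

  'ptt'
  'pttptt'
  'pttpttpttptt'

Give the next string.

pttpttpttpttpttpttpttptt

s(k+1) = s(k)·s(k) — each term doubles the last.
One more doubling of pttpttpttptt gives the answer.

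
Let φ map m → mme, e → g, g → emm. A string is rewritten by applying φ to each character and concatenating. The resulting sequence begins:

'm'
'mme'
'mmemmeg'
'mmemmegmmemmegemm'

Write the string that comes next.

φ(mmemmegmmemmegemm) expands symbol-by-symbol to mme mme g mme mme g emm mme mme g mme mme g emm g mme mme; joining the 17 pieces gives the next term.

mmemmegmmemmegemmmmemmegmmemmegemmgmmemme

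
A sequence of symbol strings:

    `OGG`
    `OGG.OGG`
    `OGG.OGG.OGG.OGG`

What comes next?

OGG.OGG.OGG.OGG.OGG.OGG.OGG.OGG

s(k+1) = s(k)·.·s(k) — each term doubles the last with '.' between the halves.
One more doubling of OGG.OGG.OGG.OGG gives the answer.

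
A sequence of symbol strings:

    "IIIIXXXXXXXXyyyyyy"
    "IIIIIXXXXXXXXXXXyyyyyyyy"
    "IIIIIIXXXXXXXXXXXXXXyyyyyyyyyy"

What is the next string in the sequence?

IIIIIIIXXXXXXXXXXXXXXXXXyyyyyyyyyyyy

Each string has the form I^{n+1} X^{3n-1} y^{2n}, where the shown terms are n = 3, 4, 5.
For the next term, n = 6, so the run lengths are 7, 17, 12.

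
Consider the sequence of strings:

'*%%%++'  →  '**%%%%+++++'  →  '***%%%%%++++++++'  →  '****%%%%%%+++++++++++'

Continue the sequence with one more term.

*****%%%%%%%++++++++++++++

The n-th term is n *'s then n+2 %'s then 3n-1 +'s (n = 1, 2, …).
For the next term, n = 5, so the run lengths are 5, 7, 14.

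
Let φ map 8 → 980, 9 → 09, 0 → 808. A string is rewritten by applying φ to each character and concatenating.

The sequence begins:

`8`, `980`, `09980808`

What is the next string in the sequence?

Apply φ to 09980808 symbol by symbol: 0→808, 9→09, 9→09, 8→980, 0→808, 8→980, 0→808, 8→980; joined: 808 09 09 980 808 980 808 980.

8080909980808980808980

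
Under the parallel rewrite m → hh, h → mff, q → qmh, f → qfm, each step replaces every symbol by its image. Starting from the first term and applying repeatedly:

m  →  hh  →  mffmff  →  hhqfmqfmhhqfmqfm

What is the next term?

Replace each of the 16 characters of hhqfmqfmhhqfmqfm in place — mff mff qmh qfm hh qmh qfm hh mff mff qmh qfm hh qmh qfm hh — and concatenate.

mffmffqmhqfmhhqmhqfmhhmffmffqmhqfmhhqmhqfmhh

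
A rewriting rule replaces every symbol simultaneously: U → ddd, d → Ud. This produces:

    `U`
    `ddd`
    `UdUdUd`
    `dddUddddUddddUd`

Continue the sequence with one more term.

Replace each of the 15 characters of dddUddddUddddUd in place — Ud Ud Ud ddd Ud Ud Ud Ud ddd Ud Ud Ud Ud ddd Ud — and concatenate.

UdUdUddddUdUdUdUddddUdUdUdUddddUd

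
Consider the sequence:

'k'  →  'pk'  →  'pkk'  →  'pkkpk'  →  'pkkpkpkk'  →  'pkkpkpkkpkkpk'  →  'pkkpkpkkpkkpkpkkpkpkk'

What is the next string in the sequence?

pkkpkpkkpkkpkpkkpkpkkpkkpkpkkpkkpk

Each term (from the third on) is the previous term followed by the one before it: term 3 = pk·k = pkk.
The next term joins pkkpkpkkpkkpkpkkpkpkk and pkkpkpkkpkkpk.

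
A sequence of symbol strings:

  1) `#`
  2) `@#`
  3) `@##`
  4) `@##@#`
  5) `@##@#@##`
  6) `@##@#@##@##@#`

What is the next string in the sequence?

@##@#@##@##@#@##@#@##

Each term (from the third on) is the previous term followed by the one before it: term 3 = @#·# = @##.
So term 7 is @##@#@##@##@#·@##@#@##.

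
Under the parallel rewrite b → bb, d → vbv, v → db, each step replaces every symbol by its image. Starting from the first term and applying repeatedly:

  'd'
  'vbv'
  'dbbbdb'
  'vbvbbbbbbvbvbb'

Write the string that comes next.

Rewriting the 14 symbols of vbvbbbbbbvbvbb one by one yields db bb db bb bb bb bb bb bb db bb db bb bb; concatenated:

dbbbdbbbbbbbbbbbbbdbbbdbbbbb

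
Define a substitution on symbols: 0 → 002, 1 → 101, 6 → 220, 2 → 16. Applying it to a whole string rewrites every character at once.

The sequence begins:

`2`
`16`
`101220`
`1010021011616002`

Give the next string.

Applying the rule to each of the 16 symbols of 1010021011616002 gives the pieces 101 002 101 002 002 16 101 002 101 101 220 101 220 002 002 16, which concatenate to the answer.

1010021010020021610100210110122010122000200216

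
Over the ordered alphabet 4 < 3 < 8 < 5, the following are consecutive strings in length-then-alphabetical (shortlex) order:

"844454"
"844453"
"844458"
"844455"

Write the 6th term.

844343

Stepping forward 2 times from 844455: 844455 → 844344, then the target.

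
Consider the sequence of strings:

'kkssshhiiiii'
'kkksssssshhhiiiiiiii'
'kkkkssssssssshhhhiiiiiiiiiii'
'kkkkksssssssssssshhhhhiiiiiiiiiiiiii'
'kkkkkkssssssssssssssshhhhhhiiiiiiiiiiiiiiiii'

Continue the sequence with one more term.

kkkkkkksssssssssssssssssshhhhhhhiiiiiiiiiiiiiiiiiiii

Reading off run lengths: k runs 2, 3, 4, 5, 6; s runs 3, 6, 9, 12, 15; h runs 2, 3, 4, 5, 6; i runs 5, 8, 11, 14, 17 — each is linear in n (n = 1, 2, …).
For the next term, n = 6, so the run lengths are 7, 18, 7, 20.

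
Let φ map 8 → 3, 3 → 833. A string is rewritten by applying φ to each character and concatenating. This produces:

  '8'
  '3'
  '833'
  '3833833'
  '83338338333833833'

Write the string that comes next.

38338338333833833383383383338338333833833

Replace each of the 17 characters of 83338338333833833 in place — 3 833 833 833 3 833 833 3 833 833 833 3 833 833 3 833 833 — and concatenate.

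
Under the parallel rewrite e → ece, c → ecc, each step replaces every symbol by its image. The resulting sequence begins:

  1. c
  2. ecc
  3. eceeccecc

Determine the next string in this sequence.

eceecceceeceeccecceceeccecc

Expanding eceeccecc: e→ece, c→ecc, e→ece, e→ece, c→ecc, c→ecc, e→ece, c→ecc, c→ecc. Concatenated: ece ecc ece ece ecc ecc ece ecc ecc.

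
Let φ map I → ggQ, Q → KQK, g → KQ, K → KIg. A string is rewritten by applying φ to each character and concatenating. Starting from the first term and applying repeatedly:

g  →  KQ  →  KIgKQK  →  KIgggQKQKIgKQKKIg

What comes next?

Rewriting the 17 symbols of KIgggQKQKIgKQKKIg one by one yields KIg ggQ KQ KQ KQ KQK KIg KQK KIg ggQ KQ KIg KQK KIg KIg ggQ KQ; concatenated:

KIgggQKQKQKQKQKKIgKQKKIgggQKQKIgKQKKIgKIgggQKQ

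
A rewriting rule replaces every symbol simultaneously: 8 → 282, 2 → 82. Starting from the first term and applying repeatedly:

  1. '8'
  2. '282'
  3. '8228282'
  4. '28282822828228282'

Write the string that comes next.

82282822828228282822828228282822828228282

φ(28282822828228282) expands symbol-by-symbol to 82 282 82 282 82 282 82 82 282 82 282 82 82 282 82 282 82; joining the 17 pieces gives the next term.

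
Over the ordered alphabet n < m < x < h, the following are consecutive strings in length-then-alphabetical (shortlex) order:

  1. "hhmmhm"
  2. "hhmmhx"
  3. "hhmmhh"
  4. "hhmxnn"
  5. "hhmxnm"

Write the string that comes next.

The successor of hhmxnm increments the rightmost position that isn't already h and resets every position after it to n.

hhmxnx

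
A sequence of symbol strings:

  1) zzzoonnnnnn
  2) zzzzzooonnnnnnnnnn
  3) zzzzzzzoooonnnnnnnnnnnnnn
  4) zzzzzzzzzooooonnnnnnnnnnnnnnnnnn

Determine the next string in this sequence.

The n-th term is 2n+1 z's then n+1 o's then 4n+2 n's (n = 1, 2, …).
At n = 5 the blocks have lengths 11, 6, 22.

zzzzzzzzzzzoooooonnnnnnnnnnnnnnnnnnnnnn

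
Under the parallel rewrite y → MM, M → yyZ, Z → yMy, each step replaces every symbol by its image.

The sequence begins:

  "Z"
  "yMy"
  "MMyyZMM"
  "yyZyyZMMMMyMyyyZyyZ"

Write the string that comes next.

Applying the rule to each of the 19 symbols of yyZyyZMMMMyMyyyZyyZ gives the pieces MM MM yMy MM MM yMy yyZ yyZ yyZ yyZ MM yyZ MM MM MM yMy MM MM yMy, which concatenate to the answer.

MMMMyMyMMMMyMyyyZyyZyyZyyZMMyyZMMMMMMyMyMMMMyMy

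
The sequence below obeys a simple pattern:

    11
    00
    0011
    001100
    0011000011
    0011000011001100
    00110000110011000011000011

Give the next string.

001100001100110000110000110011000011001100

From term 3 onward, concatenate the last term with the second-to-last: 00·11 = 0011, 0011·00 = 001100, …
Continuing: 00110000110011000011000011 · 0011000011001100 gives term 8.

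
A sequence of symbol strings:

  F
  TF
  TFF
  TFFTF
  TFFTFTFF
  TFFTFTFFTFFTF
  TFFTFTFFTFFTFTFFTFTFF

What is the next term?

TFFTFTFFTFFTFTFFTFTFFTFFTFTFFTFFTF

This is a Fibonacci-style word recurrence s(k) = s(k−1)·s(k−2): e.g. TF·F = TFF.
So term 8 is TFFTFTFFTFFTFTFFTFTFF·TFFTFTFFTFFTF.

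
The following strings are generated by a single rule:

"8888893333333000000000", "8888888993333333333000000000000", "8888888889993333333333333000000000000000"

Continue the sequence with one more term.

8888888888899993333333333333333000000000000000000

Each string has the form 8^{2n+1} 9^{n-1} 3^{3n+1} 0^{3n+3}, where the shown terms are n = 2, 3, 4.
Setting n = 5 gives 11, 4, 16, 18 characters in each block.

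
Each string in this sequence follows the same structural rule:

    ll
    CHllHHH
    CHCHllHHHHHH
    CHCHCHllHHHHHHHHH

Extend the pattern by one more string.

s(k+1) = CH·s(k)·HHH, so each term gains CH as a prefix and HHH as a suffix.
Applying this once more to CHCHCHllHHHHHHHHH:

CHCHCHCHllHHHHHHHHHHHH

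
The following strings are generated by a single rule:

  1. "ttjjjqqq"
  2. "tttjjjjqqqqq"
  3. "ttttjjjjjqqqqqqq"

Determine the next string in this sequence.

tttttjjjjjjqqqqqqqqq

The n-th term is n t's then n+1 j's then 2n-1 q's, where the shown terms are n = 2, 3, 4.
For the next term, n = 5, so the run lengths are 5, 6, 9.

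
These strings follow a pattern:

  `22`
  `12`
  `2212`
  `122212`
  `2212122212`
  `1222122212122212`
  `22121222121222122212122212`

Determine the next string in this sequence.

122212221212221222121222121222122212122212

This is a Fibonacci-style word recurrence s(k) = s(k−2)·s(k−1): e.g. 22·12 = 2212.
Continuing: 1222122212122212 · 22121222121222122212122212 gives term 8.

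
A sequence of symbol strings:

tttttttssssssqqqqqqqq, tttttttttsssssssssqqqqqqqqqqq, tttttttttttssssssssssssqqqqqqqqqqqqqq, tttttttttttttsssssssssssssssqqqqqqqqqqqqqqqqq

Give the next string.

The n-th term is 2n+3 t's then 3n s's then 3n+2 q's, where the shown terms are n = 2, 3, 4, 5.
For the next term, n = 6, so the run lengths are 15, 18, 20.

tttttttttttttttssssssssssssssssssqqqqqqqqqqqqqqqqqqqq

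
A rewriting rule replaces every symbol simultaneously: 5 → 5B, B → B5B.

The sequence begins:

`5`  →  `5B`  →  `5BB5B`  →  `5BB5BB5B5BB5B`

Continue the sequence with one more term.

Applying the rule to each of the 13 symbols of 5BB5BB5B5BB5B gives the pieces 5B B5B B5B 5B B5B B5B 5B B5B 5B B5B B5B 5B B5B, which concatenate to the answer.

5BB5BB5B5BB5BB5B5BB5B5BB5BB5B5BB5B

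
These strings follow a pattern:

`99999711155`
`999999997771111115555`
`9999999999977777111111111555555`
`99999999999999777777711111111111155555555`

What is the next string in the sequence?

Term n consists of 3n+2 9's, followed by 2n-1 7's, followed by 3n 1's, followed by 2n 5's (n = 1, 2, …).
Setting n = 5 gives 17, 9, 15, 10 characters in each block.

999999999999999997777777771111111111111115555555555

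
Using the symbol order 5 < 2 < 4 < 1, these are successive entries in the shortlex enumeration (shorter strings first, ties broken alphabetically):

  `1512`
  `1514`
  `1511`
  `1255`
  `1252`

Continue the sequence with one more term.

1254

The successor of 1252 increments the rightmost position that isn't already 1 and resets every position after it to 5.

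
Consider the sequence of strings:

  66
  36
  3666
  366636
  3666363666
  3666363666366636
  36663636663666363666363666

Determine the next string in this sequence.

Each term (from the third on) is the previous term followed by the one before it: term 3 = 36·66 = 3666.
Continuing: 36663636663666363666363666 · 3666363666366636 gives term 8.

366636366636663636663636663666363666366636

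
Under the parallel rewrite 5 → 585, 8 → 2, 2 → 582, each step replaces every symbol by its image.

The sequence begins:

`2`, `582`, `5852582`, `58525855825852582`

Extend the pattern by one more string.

58525855825852585585258258525855825852582

Replace each of the 17 characters of 58525855825852582 in place — 585 2 585 582 585 2 585 585 2 582 585 2 585 582 585 2 582 — and concatenate.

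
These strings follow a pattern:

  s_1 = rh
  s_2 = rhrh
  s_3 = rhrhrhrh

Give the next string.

Each string is two copies of the previous one concatenated.
So the next term is two copies of rhrhrhrh.

rhrhrhrhrhrhrhrh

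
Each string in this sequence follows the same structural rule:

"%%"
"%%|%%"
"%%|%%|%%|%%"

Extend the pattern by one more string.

%%|%%|%%|%%|%%|%%|%%|%%

s(k+1) = s(k)·|·s(k) — each term doubles the last with '|' between the halves.
So the next term is two copies of %%|%%|%%|%% with '|' between the halves.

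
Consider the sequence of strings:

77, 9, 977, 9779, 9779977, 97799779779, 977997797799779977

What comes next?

97799779779977997797799779779

This is a Fibonacci-style word recurrence s(k) = s(k−1)·s(k−2): e.g. 9·77 = 977.
So term 8 is 977997797799779977·97799779779.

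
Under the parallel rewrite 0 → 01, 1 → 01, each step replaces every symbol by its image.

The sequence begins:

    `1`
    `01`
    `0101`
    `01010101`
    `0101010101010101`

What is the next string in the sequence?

Rewriting the 16 symbols of 0101010101010101 one by one yields 01 01 01 01 01 01 01 01 01 01 01 01 01 01 01 01; concatenated:

01010101010101010101010101010101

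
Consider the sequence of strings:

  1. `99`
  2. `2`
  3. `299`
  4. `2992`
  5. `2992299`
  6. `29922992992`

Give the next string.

This is a Fibonacci-style word recurrence s(k) = s(k−1)·s(k−2): e.g. 2·99 = 299.
The next term joins 29922992992 and 2992299.

299229929922992299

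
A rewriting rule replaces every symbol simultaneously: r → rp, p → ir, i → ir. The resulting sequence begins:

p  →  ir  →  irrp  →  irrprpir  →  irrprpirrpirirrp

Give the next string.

Rewriting the 16 symbols of irrprpirrpirirrp one by one yields ir rp rp ir rp ir ir rp rp ir ir rp ir rp rp ir; concatenated:

irrprpirrpirirrprpirirrpirrprpir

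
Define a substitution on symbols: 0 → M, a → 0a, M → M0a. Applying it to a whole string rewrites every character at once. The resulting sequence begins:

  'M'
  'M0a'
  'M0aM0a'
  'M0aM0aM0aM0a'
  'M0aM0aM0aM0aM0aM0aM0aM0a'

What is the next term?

Applying the rule to each of the 24 symbols of M0aM0aM0aM0aM0aM0aM0aM0a gives the pieces M0a M 0a M0a M 0a M0a M 0a M0a M 0a M0a M 0a M0a M 0a M0a M 0a M0a M 0a, which concatenate to the answer.

M0aM0aM0aM0aM0aM0aM0aM0aM0aM0aM0aM0aM0aM0aM0aM0a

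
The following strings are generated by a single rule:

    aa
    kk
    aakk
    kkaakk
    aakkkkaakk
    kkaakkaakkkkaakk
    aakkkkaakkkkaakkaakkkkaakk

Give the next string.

Each term (from the third on) is the two preceding terms concatenated in order: term 3 = aa·kk = aakk.
So term 8 is kkaakkaakkkkaakk·aakkkkaakkkkaakkaakkkkaakk.

kkaakkaakkkkaakkaakkkkaakkkkaakkaakkkkaakk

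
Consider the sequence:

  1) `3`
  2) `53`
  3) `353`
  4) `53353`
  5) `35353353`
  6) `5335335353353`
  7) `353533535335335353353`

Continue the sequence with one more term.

From term 3 onward, concatenate the second-to-last term with the last: 3·53 = 353, 53·353 = 53353, …
Continuing: 5335335353353 · 353533535335335353353 gives term 8.

5335335353353353533535335335353353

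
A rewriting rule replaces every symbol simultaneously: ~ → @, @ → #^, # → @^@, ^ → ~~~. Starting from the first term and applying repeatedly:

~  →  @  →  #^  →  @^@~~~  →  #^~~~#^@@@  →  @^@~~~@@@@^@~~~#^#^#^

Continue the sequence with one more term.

Rewriting the 21 symbols of @^@~~~@@@@^@~~~#^#^#^ one by one yields #^ ~~~ #^ @ @ @ #^ #^ #^ #^ ~~~ #^ @ @ @ @^@ ~~~ @^@ ~~~ @^@ ~~~; concatenated:

#^~~~#^@@@#^#^#^#^~~~#^@@@@^@~~~@^@~~~@^@~~~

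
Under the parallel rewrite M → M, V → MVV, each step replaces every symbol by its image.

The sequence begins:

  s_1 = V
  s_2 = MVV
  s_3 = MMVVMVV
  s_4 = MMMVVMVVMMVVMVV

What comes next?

MMMMVVMVVMMVVMVVMMMVVMVVMMVVMVV

Replace each of the 15 characters of MMMVVMVVMMVVMVV in place — M M M MVV MVV M MVV MVV M M MVV MVV M MVV MVV — and concatenate.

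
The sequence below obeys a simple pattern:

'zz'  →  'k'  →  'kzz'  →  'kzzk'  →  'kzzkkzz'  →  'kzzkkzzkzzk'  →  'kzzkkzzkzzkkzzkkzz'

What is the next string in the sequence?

Each term (from the third on) is the previous term followed by the one before it: term 3 = k·zz = kzz.
Continuing: kzzkkzzkzzkkzzkkzz · kzzkkzzkzzk gives term 8.

kzzkkzzkzzkkzzkkzzkzzkkzzkzzk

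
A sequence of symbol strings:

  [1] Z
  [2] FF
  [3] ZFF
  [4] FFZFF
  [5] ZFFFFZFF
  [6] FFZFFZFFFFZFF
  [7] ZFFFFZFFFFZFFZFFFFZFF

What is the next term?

Each term (from the third on) is the two preceding terms concatenated in order: term 3 = Z·FF = ZFF.
The next term joins FFZFFZFFFFZFF and ZFFFFZFFFFZFFZFFFFZFF.

FFZFFZFFFFZFFZFFFFZFFFFZFFZFFFFZFF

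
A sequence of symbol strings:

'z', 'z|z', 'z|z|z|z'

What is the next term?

Every step duplicates the string with '|' between the halves.
Doubling z|z|z|z with '|' between the halves:

z|z|z|z|z|z|z|z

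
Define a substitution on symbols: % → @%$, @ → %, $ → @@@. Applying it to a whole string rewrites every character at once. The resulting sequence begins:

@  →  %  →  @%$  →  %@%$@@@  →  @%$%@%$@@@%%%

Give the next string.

φ(@%$%@%$@@@%%%) expands symbol-by-symbol to % @%$ @@@ @%$ % @%$ @@@ % % % @%$ @%$ @%$; joining the 13 pieces gives the next term.

%@%$@@@@%$%@%$@@@%%%@%$@%$@%$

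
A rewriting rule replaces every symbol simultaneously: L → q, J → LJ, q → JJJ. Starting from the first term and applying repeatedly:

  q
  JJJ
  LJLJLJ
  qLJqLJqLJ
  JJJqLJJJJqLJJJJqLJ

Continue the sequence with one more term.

Applying the rule to each of the 18 symbols of JJJqLJJJJqLJJJJqLJ gives the pieces LJ LJ LJ JJJ q LJ LJ LJ LJ JJJ q LJ LJ LJ LJ JJJ q LJ, which concatenate to the answer.

LJLJLJJJJqLJLJLJLJJJJqLJLJLJLJJJJqLJ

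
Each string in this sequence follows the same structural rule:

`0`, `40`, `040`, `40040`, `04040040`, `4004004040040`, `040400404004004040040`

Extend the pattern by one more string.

From term 3 onward, concatenate the second-to-last term with the last: 0·40 = 040, 40·040 = 40040, …
The next term joins 4004004040040 and 040400404004004040040.

4004004040040040400404004004040040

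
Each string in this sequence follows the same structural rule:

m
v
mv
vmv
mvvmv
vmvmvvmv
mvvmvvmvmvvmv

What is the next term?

From term 3 onward, concatenate the second-to-last term with the last: m·v = mv, v·mv = vmv, …
So term 8 is vmvmvvmv·mvvmvvmvmvvmv.

vmvmvvmvmvvmvvmvmvvmv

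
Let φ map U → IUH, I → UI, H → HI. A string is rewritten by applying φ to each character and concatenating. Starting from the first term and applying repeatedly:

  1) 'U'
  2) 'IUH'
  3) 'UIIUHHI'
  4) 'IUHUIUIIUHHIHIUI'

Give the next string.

Rewriting the 16 symbols of IUHUIUIIUHHIHIUI one by one yields UI IUH HI IUH UI IUH UI UI IUH HI HI UI HI UI IUH UI; concatenated:

UIIUHHIIUHUIIUHUIUIIUHHIHIUIHIUIIUHUI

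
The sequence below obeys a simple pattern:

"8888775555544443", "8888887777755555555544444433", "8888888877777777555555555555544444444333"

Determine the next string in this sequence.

8888888888777777777775555555555555555544444444443333

Term n consists of 2n+2 8's, followed by 3n-1 7's, followed by 4n+1 5's, followed by 2n+2 4's, followed by n 3's (n = 1, 2, …).
At n = 4 the blocks have lengths 10, 11, 17, 10, 4.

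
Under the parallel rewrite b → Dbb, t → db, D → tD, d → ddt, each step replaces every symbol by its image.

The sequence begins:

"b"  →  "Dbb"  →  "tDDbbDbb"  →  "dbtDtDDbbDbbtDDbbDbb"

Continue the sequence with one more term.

ddtDbbdbtDdbtDtDDbbDbbtDDbbDbbdbtDtDDbbDbbtDDbbDbb

Applying the rule to each of the 20 symbols of dbtDtDDbbDbbtDDbbDbb gives the pieces ddt Dbb db tD db tD tD Dbb Dbb tD Dbb Dbb db tD tD Dbb Dbb tD Dbb Dbb, which concatenate to the answer.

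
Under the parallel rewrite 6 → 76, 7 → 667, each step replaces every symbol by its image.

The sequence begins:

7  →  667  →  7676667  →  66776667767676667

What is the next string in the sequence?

φ(66776667767676667) expands symbol-by-symbol to 76 76 667 667 76 76 76 667 667 76 667 76 667 76 76 76 667; joining the 17 pieces gives the next term.

76766676677676766676677666776667767676667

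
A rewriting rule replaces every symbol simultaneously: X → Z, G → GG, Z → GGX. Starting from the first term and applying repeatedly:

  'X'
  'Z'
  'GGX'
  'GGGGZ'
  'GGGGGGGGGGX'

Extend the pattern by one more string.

Expanding GGGGGGGGGGX: G→GG, G→GG, G→GG, G→GG, G→GG, G→GG, G→GG, G→GG, G→GG, G→GG, X→Z. Concatenated: GG GG GG GG GG GG GG GG GG GG Z.

GGGGGGGGGGGGGGGGGGGGZ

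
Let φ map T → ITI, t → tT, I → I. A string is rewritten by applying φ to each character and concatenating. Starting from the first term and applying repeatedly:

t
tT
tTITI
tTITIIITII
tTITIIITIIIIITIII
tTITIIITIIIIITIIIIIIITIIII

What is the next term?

Replace each of the 26 characters of tTITIIITIIIIITIIIIIIITIIII in place — tT ITI I ITI I I I ITI I I I I I ITI I I I I I I I ITI I I I I — and concatenate.

tTITIIITIIIIITIIIIIIITIIIIIIIIITIIIII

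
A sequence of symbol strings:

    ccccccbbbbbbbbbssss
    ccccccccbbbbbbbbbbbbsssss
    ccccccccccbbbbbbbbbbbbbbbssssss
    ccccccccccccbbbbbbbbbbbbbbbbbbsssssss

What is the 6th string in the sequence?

Reading off run lengths: c runs 6, 8, 10, 12; b runs 9, 12, 15, 18; s runs 4, 5, 6, 7 — each is linear in n, where the shown terms are n = 3, 4, 5, 6.
At n = 8 the blocks have lengths 16, 24, 9.

ccccccccccccccccbbbbbbbbbbbbbbbbbbbbbbbbsssssssss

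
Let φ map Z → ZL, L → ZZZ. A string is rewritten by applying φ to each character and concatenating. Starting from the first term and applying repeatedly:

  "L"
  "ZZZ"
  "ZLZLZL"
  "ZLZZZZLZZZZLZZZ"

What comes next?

Replace each of the 15 characters of ZLZZZZLZZZZLZZZ in place — ZL ZZZ ZL ZL ZL ZL ZZZ ZL ZL ZL ZL ZZZ ZL ZL ZL — and concatenate.

ZLZZZZLZLZLZLZZZZLZLZLZLZZZZLZLZL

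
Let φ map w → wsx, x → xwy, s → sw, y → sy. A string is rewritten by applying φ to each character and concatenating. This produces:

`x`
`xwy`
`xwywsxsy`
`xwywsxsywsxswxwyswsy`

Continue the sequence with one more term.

φ(xwywsxsywsxswxwyswsy) expands symbol-by-symbol to xwy wsx sy wsx sw xwy sw sy wsx sw xwy sw wsx xwy wsx sy sw wsx sw sy; joining the 20 pieces gives the next term.

xwywsxsywsxswxwyswsywsxswxwyswwsxxwywsxsyswwsxswsy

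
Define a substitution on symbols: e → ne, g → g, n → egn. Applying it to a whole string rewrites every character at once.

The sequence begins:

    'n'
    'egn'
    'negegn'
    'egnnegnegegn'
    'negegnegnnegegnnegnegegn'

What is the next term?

egnnegnegegnnegegnegnnegnegegnegnnegegnnegnegegn

Applying the rule to each of the 24 symbols of negegnegnnegegnnegnegegn gives the pieces egn ne g ne g egn ne g egn egn ne g ne g egn egn ne g egn ne g ne g egn, which concatenate to the answer.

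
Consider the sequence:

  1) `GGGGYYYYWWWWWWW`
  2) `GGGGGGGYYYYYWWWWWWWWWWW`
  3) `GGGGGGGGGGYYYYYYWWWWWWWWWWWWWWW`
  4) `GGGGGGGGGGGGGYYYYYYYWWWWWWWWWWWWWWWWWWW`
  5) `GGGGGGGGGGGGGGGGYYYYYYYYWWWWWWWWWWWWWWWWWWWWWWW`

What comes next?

Reading off run lengths: G runs 4, 7, 10, 13, 16; Y runs 4, 5, 6, 7, 8; W runs 7, 11, 15, 19, 23 — each is linear in n (n = 1, 2, …).
For the next term, n = 6, so the run lengths are 19, 9, 27.

GGGGGGGGGGGGGGGGGGGYYYYYYYYYWWWWWWWWWWWWWWWWWWWWWWWWWWW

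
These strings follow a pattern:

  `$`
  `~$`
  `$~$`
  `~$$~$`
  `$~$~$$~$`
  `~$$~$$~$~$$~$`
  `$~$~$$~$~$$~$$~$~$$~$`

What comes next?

~$$~$$~$~$$~$$~$~$$~$~$$~$$~$~$$~$

Each term (from the third on) is the two preceding terms concatenated in order: term 3 = $·~$ = $~$.
So term 8 is ~$$~$$~$~$$~$·$~$~$$~$~$$~$$~$~$$~$.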